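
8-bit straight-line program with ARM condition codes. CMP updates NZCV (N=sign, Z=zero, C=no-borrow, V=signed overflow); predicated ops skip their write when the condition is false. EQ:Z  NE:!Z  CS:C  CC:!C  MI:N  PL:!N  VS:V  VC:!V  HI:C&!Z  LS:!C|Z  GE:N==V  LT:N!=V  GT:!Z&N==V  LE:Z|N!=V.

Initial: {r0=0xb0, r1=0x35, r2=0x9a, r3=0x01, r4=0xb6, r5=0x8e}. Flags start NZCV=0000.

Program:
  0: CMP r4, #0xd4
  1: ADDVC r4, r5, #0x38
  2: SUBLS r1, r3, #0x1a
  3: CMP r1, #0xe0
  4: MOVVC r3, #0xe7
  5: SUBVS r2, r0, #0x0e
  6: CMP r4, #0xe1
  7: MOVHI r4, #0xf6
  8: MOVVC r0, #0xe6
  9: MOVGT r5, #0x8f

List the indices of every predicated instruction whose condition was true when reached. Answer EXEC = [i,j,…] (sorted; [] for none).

0: ✓ CMP  NZCV=1000
1: ✓ ADDVC  r4←0xc6
2: ✓ SUBLS  r1←0xe7
3: ✓ CMP  NZCV=0010
4: ✓ MOVVC  r3←0xe7
5: · SUBVS
6: ✓ CMP  NZCV=1000
7: · MOVHI
8: ✓ MOVVC  r0←0xe6
9: · MOVGT

EXEC = [1,2,4,8]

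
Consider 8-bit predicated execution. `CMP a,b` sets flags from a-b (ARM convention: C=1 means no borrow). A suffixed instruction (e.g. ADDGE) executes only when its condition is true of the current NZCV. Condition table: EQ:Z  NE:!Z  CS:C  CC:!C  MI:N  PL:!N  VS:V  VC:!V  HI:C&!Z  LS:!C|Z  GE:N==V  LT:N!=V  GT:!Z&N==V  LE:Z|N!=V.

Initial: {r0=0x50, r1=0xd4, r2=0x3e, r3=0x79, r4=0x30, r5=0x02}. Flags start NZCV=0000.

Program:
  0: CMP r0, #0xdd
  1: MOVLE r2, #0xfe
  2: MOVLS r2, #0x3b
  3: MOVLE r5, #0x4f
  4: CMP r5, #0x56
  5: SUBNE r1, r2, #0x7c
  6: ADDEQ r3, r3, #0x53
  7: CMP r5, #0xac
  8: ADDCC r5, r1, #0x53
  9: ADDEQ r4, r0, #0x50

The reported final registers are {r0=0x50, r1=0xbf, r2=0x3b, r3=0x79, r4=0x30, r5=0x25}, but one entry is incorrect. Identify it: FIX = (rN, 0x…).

0: ✓ CMP  NZCV=0000
1: · MOVLE
2: ✓ MOVLS  r2←0x3b
3: · MOVLE
4: ✓ CMP  NZCV=1000
5: ✓ SUBNE  r1←0xbf
6: · ADDEQ
7: ✓ CMP  NZCV=0000
8: ✓ ADDCC  r5←0x12
9: · ADDEQ

FIX = (r5, 0x12)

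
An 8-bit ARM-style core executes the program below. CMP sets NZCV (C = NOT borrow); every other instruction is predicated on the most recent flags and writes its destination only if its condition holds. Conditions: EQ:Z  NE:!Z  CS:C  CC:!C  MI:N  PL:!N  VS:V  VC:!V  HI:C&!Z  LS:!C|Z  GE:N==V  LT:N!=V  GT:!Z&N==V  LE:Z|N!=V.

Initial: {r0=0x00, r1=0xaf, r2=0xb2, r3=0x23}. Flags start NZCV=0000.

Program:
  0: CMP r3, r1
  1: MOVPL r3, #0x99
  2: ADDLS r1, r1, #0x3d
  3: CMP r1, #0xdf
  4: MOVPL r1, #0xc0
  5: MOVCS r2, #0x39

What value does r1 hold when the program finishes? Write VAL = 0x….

VAL = 0xc0

[0] flags=0000 → (cmp)
[1] flags=0000 PL?T → r3=0x99
[2] flags=0000 LS?T → r1=0xec
[3] flags=0010 → (cmp)
[4] flags=0010 PL?T → r1=0xc0
[5] flags=0010 CS?T → r2=0x39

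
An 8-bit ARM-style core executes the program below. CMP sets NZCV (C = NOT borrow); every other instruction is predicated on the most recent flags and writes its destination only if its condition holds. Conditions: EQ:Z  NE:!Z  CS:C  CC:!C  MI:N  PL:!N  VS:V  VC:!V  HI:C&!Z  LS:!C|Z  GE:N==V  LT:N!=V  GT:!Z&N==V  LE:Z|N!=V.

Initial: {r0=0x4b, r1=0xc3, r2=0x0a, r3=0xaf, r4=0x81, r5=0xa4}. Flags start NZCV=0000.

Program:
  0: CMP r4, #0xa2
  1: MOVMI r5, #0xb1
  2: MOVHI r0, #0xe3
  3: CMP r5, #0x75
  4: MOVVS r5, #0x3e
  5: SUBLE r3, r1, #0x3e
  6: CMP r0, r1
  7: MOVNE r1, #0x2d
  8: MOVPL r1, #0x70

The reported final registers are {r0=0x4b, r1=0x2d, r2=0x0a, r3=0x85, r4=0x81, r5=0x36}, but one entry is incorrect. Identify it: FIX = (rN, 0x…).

FIX = (r5, 0x3e)

0: ✓ CMP  NZCV=1000
1: ✓ MOVMI  r5←0xb1
2: · MOVHI
3: ✓ CMP  NZCV=0011
4: ✓ MOVVS  r5←0x3e
5: ✓ SUBLE  r3←0x85
6: ✓ CMP  NZCV=1001
7: ✓ MOVNE  r1←0x2d
8: · MOVPL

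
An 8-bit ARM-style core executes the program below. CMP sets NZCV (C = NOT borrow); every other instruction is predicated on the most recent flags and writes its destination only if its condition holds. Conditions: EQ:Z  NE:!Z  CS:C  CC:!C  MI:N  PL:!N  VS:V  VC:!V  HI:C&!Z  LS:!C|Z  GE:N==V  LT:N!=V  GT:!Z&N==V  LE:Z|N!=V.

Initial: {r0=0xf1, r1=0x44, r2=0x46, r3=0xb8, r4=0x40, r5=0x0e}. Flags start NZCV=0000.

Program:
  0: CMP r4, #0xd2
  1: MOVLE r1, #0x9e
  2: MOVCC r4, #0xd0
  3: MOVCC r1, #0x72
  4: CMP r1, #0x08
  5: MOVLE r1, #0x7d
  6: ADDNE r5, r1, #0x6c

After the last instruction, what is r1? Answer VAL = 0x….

0: ✓ CMP  NZCV=0000
1: · MOVLE
2: ✓ MOVCC  r4←0xd0
3: ✓ MOVCC  r1←0x72
4: ✓ CMP  NZCV=0010
5: · MOVLE
6: ✓ ADDNE  r5←0xde

VAL = 0x72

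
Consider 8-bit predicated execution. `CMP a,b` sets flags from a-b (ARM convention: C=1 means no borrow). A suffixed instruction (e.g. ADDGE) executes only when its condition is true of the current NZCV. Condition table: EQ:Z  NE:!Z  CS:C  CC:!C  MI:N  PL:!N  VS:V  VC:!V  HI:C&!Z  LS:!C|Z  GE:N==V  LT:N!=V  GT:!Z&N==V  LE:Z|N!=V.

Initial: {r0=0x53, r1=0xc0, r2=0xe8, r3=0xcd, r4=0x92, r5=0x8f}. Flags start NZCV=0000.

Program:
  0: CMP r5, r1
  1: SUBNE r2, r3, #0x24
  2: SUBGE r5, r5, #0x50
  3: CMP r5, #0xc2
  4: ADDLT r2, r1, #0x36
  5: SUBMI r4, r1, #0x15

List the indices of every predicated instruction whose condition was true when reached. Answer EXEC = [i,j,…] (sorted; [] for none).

EXEC = [1,4,5]

[0] flags=1000 → (cmp)
[1] flags=1000 NE?T → r2=0xa9
[2] flags=1000 GE?F → skip
[3] flags=1000 → (cmp)
[4] flags=1000 LT?T → r2=0xf6
[5] flags=1000 MI?T → r4=0xab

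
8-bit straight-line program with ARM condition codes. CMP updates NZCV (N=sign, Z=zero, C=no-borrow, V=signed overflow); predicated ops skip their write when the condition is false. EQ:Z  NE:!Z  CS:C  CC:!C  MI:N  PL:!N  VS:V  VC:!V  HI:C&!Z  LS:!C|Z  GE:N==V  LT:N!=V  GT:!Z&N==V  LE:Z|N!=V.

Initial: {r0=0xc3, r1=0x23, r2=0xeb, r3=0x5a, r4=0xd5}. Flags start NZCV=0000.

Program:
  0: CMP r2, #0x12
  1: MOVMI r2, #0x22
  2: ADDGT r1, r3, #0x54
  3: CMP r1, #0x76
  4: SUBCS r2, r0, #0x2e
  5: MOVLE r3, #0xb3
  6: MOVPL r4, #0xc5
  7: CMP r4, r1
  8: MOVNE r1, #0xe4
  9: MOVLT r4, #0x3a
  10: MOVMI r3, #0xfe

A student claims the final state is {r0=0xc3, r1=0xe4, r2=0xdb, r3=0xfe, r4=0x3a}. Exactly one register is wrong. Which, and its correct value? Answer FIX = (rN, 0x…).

[0] flags=1010 → (cmp)
[1] flags=1010 MI?T → r2=0x22
[2] flags=1010 GT?F → skip
[3] flags=1000 → (cmp)
[4] flags=1000 CS?F → skip
[5] flags=1000 LE?T → r3=0xb3
[6] flags=1000 PL?F → skip
[7] flags=1010 → (cmp)
[8] flags=1010 NE?T → r1=0xe4
[9] flags=1010 LT?T → r4=0x3a
[10] flags=1010 MI?T → r3=0xfe

FIX = (r2, 0x22)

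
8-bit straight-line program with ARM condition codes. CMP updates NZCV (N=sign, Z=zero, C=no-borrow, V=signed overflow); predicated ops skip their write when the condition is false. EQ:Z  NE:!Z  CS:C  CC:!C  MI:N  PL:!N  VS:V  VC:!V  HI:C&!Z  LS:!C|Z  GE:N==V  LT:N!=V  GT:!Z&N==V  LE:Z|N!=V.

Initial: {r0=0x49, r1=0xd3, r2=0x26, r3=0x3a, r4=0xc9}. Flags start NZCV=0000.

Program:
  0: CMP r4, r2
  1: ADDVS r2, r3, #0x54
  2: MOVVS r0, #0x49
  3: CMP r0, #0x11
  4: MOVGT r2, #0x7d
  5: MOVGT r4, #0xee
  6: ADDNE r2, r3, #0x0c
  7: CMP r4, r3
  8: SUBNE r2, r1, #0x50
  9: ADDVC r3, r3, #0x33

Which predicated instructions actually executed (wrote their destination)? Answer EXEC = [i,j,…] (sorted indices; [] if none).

EXEC = [4,5,6,8,9]

0: ✓ CMP  NZCV=1010
1: · ADDVS
2: · MOVVS
3: ✓ CMP  NZCV=0010
4: ✓ MOVGT  r2←0x7d
5: ✓ MOVGT  r4←0xee
6: ✓ ADDNE  r2←0x46
7: ✓ CMP  NZCV=1010
8: ✓ SUBNE  r2←0x83
9: ✓ ADDVC  r3←0x6d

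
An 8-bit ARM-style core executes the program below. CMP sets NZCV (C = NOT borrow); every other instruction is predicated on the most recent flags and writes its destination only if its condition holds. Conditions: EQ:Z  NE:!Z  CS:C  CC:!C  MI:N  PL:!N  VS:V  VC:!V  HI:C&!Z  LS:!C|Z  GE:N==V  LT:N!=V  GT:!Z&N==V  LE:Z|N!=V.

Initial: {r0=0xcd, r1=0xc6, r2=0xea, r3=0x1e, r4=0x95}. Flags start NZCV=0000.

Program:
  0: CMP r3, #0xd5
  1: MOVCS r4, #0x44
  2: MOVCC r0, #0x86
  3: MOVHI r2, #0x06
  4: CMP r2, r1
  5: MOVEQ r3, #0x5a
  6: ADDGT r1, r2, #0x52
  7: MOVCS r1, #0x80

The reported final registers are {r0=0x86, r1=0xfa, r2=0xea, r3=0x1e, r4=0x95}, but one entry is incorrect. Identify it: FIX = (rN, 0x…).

[0] flags=0000 → (cmp)
[1] flags=0000 CS?F → skip
[2] flags=0000 CC?T → r0=0x86
[3] flags=0000 HI?F → skip
[4] flags=0010 → (cmp)
[5] flags=0010 EQ?F → skip
[6] flags=0010 GT?T → r1=0x3c
[7] flags=0010 CS?T → r1=0x80

FIX = (r1, 0x80)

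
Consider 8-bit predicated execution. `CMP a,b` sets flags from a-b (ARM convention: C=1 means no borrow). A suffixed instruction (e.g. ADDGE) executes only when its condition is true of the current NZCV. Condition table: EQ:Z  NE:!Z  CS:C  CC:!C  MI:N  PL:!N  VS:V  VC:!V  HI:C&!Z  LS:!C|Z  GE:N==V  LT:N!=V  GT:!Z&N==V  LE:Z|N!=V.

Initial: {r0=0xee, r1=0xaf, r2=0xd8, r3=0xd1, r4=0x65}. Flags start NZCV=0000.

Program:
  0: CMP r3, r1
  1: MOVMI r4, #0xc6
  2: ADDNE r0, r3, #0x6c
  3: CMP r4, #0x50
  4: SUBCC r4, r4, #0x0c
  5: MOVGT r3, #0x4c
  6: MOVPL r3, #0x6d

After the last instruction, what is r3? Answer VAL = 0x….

[0] flags=0010 → (cmp)
[1] flags=0010 MI?F → skip
[2] flags=0010 NE?T → r0=0x3d
[3] flags=0010 → (cmp)
[4] flags=0010 CC?F → skip
[5] flags=0010 GT?T → r3=0x4c
[6] flags=0010 PL?T → r3=0x6d

VAL = 0x6d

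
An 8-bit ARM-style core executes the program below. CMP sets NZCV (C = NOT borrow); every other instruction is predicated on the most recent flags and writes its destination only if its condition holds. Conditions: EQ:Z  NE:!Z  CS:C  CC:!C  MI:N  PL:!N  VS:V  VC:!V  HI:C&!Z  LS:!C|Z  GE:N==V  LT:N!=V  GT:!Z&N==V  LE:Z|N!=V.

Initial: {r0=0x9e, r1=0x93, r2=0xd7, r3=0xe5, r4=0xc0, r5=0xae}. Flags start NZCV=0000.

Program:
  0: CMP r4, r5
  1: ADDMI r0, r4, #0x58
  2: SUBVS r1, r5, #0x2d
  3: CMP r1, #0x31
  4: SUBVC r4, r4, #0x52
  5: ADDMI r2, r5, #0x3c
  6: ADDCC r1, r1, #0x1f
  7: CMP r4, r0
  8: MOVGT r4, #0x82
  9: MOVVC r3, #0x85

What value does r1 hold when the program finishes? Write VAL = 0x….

[0] flags=0010 → (cmp)
[1] flags=0010 MI?F → skip
[2] flags=0010 VS?F → skip
[3] flags=0011 → (cmp)
[4] flags=0011 VC?F → skip
[5] flags=0011 MI?F → skip
[6] flags=0011 CC?F → skip
[7] flags=0010 → (cmp)
[8] flags=0010 GT?T → r4=0x82
[9] flags=0010 VC?T → r3=0x85

VAL = 0x93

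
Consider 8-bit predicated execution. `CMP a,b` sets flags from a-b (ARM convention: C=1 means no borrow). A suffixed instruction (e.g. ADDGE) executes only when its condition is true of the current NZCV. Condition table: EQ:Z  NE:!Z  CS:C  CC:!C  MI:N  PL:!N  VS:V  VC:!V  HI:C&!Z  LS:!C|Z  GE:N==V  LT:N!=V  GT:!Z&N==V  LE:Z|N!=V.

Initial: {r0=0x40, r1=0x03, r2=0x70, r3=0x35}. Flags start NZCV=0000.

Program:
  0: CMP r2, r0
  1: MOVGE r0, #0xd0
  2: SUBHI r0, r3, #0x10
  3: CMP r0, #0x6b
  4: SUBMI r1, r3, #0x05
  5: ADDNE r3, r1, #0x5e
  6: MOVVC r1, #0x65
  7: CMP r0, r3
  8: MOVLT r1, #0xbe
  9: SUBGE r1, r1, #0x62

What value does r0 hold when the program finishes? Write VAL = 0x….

[0] flags=0010 → (cmp)
[1] flags=0010 GE?T → r0=0xd0
[2] flags=0010 HI?T → r0=0x25
[3] flags=1000 → (cmp)
[4] flags=1000 MI?T → r1=0x30
[5] flags=1000 NE?T → r3=0x8e
[6] flags=1000 VC?T → r1=0x65
[7] flags=1001 → (cmp)
[8] flags=1001 LT?F → skip
[9] flags=1001 GE?T → r1=0x03

VAL = 0x25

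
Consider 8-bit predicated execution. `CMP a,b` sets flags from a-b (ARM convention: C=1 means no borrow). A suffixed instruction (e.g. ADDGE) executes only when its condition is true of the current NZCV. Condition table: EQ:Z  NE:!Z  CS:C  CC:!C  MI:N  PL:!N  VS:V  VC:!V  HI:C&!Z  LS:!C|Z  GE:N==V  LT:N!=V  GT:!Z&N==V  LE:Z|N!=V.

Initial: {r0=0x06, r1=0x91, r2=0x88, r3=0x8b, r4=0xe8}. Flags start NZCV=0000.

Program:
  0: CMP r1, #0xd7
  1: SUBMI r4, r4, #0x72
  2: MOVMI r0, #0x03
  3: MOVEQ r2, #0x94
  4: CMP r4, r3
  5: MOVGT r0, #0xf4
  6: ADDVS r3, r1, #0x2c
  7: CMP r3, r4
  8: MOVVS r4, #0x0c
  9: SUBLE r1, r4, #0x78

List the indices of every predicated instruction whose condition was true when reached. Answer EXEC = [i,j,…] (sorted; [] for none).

EXEC = [1,2,5,6,8,9]

0: ✓ CMP  NZCV=1000
1: ✓ SUBMI  r4←0x76
2: ✓ MOVMI  r0←0x03
3: · MOVEQ
4: ✓ CMP  NZCV=1001
5: ✓ MOVGT  r0←0xf4
6: ✓ ADDVS  r3←0xbd
7: ✓ CMP  NZCV=0011
8: ✓ MOVVS  r4←0x0c
9: ✓ SUBLE  r1←0x94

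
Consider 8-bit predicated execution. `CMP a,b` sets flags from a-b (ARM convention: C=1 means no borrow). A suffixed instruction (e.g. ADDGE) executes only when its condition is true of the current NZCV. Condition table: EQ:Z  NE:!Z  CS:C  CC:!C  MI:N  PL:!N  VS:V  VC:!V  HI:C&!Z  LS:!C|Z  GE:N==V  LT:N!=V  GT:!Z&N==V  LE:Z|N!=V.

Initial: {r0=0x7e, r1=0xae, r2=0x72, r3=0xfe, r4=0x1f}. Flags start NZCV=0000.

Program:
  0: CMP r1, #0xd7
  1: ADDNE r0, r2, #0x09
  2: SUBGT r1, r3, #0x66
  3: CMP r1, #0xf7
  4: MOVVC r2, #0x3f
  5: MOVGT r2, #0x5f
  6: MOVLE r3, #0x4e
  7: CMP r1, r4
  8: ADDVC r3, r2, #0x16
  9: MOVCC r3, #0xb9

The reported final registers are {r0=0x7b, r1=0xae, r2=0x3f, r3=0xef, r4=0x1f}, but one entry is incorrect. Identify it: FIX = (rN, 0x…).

FIX = (r3, 0x55)

0: ✓ CMP  NZCV=1000
1: ✓ ADDNE  r0←0x7b
2: · SUBGT
3: ✓ CMP  NZCV=1000
4: ✓ MOVVC  r2←0x3f
5: · MOVGT
6: ✓ MOVLE  r3←0x4e
7: ✓ CMP  NZCV=1010
8: ✓ ADDVC  r3←0x55
9: · MOVCC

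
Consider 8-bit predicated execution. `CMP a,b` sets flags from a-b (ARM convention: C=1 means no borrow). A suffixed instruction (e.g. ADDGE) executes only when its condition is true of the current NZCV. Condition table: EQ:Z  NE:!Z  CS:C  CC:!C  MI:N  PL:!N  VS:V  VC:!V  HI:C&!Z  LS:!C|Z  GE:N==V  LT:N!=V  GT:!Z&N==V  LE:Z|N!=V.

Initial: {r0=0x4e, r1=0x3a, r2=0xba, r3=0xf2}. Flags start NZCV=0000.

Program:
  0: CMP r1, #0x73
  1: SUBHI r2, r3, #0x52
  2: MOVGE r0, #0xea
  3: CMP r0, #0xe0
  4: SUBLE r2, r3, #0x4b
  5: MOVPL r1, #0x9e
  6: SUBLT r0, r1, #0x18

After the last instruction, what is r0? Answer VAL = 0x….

[0] flags=1000 → (cmp)
[1] flags=1000 HI?F → skip
[2] flags=1000 GE?F → skip
[3] flags=0000 → (cmp)
[4] flags=0000 LE?F → skip
[5] flags=0000 PL?T → r1=0x9e
[6] flags=0000 LT?F → skip

VAL = 0x4e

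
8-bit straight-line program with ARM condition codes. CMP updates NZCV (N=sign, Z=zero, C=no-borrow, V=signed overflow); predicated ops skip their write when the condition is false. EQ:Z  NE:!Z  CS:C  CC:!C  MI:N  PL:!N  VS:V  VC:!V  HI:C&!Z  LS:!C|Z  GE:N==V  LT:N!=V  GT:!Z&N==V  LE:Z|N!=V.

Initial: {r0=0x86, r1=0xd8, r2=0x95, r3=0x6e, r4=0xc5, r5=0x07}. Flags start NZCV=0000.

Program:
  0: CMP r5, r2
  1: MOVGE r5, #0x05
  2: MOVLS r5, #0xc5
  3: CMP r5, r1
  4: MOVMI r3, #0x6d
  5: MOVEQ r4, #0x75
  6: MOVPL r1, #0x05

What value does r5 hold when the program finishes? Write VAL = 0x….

[0] flags=0000 → (cmp)
[1] flags=0000 GE?T → r5=0x05
[2] flags=0000 LS?T → r5=0xc5
[3] flags=1000 → (cmp)
[4] flags=1000 MI?T → r3=0x6d
[5] flags=1000 EQ?F → skip
[6] flags=1000 PL?F → skip

VAL = 0xc5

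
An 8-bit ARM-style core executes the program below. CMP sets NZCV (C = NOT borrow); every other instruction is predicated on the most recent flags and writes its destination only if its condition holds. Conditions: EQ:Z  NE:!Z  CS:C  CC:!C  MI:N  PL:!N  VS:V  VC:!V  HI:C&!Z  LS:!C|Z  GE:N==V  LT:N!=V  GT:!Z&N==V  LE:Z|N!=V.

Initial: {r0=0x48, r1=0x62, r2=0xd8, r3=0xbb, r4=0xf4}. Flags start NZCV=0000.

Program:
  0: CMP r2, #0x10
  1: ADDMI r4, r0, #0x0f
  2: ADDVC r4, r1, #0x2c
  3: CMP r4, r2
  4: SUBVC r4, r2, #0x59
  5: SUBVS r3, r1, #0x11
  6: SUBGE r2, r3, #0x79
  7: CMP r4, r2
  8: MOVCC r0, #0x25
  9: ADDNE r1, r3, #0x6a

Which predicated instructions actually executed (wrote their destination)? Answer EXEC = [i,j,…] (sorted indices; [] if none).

EXEC = [1,2,4,8,9]

[0] flags=1010 → (cmp)
[1] flags=1010 MI?T → r4=0x57
[2] flags=1010 VC?T → r4=0x8e
[3] flags=1000 → (cmp)
[4] flags=1000 VC?T → r4=0x7f
[5] flags=1000 VS?F → skip
[6] flags=1000 GE?F → skip
[7] flags=1001 → (cmp)
[8] flags=1001 CC?T → r0=0x25
[9] flags=1001 NE?T → r1=0x25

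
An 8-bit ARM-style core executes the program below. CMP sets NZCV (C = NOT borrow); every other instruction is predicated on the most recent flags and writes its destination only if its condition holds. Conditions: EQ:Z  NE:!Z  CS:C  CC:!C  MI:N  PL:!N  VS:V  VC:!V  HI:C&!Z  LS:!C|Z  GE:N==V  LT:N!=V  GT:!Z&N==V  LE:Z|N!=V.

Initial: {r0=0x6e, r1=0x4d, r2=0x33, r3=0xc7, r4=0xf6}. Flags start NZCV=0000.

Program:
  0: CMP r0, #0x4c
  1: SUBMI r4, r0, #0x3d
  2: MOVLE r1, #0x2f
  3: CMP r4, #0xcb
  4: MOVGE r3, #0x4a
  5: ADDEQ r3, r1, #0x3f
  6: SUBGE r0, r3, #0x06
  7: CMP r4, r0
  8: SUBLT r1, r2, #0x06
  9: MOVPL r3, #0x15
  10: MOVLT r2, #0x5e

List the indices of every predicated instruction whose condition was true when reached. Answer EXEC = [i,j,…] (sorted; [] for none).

EXEC = [4,6,8,10]

0: ✓ CMP  NZCV=0010
1: · SUBMI
2: · MOVLE
3: ✓ CMP  NZCV=0010
4: ✓ MOVGE  r3←0x4a
5: · ADDEQ
6: ✓ SUBGE  r0←0x44
7: ✓ CMP  NZCV=1010
8: ✓ SUBLT  r1←0x2d
9: · MOVPL
10: ✓ MOVLT  r2←0x5e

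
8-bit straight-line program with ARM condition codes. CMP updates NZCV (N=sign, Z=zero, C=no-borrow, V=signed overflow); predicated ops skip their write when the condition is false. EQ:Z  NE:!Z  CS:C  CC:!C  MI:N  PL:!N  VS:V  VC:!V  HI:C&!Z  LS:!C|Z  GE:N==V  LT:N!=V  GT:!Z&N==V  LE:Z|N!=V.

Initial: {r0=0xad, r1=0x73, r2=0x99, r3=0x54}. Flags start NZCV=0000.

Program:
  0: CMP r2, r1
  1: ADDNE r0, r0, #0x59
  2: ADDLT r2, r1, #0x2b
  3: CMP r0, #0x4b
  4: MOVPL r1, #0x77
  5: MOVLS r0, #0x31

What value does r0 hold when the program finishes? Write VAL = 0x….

VAL = 0x31

[0] flags=0011 → (cmp)
[1] flags=0011 NE?T → r0=0x06
[2] flags=0011 LT?T → r2=0x9e
[3] flags=1000 → (cmp)
[4] flags=1000 PL?F → skip
[5] flags=1000 LS?T → r0=0x31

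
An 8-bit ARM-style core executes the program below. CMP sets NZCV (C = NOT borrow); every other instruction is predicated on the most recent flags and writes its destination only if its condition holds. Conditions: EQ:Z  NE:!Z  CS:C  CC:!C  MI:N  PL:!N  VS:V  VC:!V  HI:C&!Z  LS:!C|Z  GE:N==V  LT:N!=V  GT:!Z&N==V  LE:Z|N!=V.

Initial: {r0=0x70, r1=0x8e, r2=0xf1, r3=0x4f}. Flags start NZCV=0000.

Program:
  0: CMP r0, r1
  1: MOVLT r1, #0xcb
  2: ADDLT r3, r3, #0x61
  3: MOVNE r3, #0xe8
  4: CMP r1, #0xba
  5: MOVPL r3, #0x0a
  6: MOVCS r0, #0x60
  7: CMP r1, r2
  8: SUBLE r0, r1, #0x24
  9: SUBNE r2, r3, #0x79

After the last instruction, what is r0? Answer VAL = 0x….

VAL = 0x6a

0: ✓ CMP  NZCV=1001
1: · MOVLT
2: · ADDLT
3: ✓ MOVNE  r3←0xe8
4: ✓ CMP  NZCV=1000
5: · MOVPL
6: · MOVCS
7: ✓ CMP  NZCV=1000
8: ✓ SUBLE  r0←0x6a
9: ✓ SUBNE  r2←0x6f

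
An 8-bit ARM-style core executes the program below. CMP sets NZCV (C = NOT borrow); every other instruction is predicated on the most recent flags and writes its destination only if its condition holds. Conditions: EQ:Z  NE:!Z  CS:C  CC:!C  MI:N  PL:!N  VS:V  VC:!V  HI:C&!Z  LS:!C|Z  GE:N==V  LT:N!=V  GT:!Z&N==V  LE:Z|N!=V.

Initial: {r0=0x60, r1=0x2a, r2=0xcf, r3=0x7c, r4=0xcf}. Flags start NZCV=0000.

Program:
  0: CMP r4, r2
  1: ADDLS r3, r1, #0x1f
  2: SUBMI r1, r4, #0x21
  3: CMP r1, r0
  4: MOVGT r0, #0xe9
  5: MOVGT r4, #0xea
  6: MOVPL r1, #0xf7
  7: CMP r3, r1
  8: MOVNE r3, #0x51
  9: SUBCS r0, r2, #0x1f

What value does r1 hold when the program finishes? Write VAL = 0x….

VAL = 0x2a

[0] flags=0110 → (cmp)
[1] flags=0110 LS?T → r3=0x49
[2] flags=0110 MI?F → skip
[3] flags=1000 → (cmp)
[4] flags=1000 GT?F → skip
[5] flags=1000 GT?F → skip
[6] flags=1000 PL?F → skip
[7] flags=0010 → (cmp)
[8] flags=0010 NE?T → r3=0x51
[9] flags=0010 CS?T → r0=0xb0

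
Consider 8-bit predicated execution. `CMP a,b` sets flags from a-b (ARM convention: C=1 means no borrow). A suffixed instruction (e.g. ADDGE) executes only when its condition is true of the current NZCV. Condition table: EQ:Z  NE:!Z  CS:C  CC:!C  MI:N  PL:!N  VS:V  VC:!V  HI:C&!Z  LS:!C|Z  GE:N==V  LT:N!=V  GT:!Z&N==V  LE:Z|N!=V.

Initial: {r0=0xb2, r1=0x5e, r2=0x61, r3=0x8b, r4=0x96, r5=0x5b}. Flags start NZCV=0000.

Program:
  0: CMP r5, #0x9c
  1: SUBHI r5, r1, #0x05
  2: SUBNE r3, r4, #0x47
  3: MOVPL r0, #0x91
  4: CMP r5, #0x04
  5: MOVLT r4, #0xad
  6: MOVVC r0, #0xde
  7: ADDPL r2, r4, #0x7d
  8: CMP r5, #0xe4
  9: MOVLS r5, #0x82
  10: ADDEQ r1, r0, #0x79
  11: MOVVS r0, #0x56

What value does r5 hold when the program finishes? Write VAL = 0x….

[0] flags=1001 → (cmp)
[1] flags=1001 HI?F → skip
[2] flags=1001 NE?T → r3=0x4f
[3] flags=1001 PL?F → skip
[4] flags=0010 → (cmp)
[5] flags=0010 LT?F → skip
[6] flags=0010 VC?T → r0=0xde
[7] flags=0010 PL?T → r2=0x13
[8] flags=0000 → (cmp)
[9] flags=0000 LS?T → r5=0x82
[10] flags=0000 EQ?F → skip
[11] flags=0000 VS?F → skip

VAL = 0x82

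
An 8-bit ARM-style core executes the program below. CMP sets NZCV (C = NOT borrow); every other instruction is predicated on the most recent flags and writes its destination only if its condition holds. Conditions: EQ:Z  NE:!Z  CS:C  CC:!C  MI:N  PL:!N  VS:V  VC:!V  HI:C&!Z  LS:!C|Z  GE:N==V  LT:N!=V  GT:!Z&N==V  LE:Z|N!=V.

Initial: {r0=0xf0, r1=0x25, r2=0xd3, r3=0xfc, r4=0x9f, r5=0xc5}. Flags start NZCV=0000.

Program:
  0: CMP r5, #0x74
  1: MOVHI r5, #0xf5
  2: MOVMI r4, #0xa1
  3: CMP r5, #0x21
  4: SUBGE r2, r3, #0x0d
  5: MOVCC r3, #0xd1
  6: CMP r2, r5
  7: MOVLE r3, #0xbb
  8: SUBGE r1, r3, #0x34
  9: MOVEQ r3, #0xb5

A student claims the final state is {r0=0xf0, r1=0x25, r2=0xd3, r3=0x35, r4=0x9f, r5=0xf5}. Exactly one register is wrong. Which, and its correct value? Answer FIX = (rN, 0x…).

[0] flags=0011 → (cmp)
[1] flags=0011 HI?T → r5=0xf5
[2] flags=0011 MI?F → skip
[3] flags=1010 → (cmp)
[4] flags=1010 GE?F → skip
[5] flags=1010 CC?F → skip
[6] flags=1000 → (cmp)
[7] flags=1000 LE?T → r3=0xbb
[8] flags=1000 GE?F → skip
[9] flags=1000 EQ?F → skip

FIX = (r3, 0xbb)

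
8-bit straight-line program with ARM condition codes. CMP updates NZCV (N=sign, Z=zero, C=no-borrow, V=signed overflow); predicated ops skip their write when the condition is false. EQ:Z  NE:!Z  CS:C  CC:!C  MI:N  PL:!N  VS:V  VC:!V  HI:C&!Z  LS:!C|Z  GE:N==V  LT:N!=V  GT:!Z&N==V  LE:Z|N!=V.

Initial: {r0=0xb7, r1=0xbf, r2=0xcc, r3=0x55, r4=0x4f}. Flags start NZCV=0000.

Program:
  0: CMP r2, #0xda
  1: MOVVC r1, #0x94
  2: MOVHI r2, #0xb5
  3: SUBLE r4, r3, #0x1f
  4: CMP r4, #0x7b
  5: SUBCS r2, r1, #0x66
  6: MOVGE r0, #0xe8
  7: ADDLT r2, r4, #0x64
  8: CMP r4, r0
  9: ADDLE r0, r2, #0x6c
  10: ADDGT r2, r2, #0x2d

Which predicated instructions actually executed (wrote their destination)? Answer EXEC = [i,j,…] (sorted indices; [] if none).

[0] flags=1000 → (cmp)
[1] flags=1000 VC?T → r1=0x94
[2] flags=1000 HI?F → skip
[3] flags=1000 LE?T → r4=0x36
[4] flags=1000 → (cmp)
[5] flags=1000 CS?F → skip
[6] flags=1000 GE?F → skip
[7] flags=1000 LT?T → r2=0x9a
[8] flags=0000 → (cmp)
[9] flags=0000 LE?F → skip
[10] flags=0000 GT?T → r2=0xc7

EXEC = [1,3,7,10]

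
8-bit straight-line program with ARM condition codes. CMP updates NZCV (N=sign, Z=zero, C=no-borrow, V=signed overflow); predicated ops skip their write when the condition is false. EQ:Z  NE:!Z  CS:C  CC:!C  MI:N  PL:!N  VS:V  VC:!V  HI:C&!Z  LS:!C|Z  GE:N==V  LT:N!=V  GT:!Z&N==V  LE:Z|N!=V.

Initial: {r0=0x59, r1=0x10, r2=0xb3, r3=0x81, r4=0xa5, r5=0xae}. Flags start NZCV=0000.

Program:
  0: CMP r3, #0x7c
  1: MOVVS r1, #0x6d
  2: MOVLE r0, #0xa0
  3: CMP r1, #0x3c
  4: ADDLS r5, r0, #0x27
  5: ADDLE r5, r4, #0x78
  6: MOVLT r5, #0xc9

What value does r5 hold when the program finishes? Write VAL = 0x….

VAL = 0xae

0: ✓ CMP  NZCV=0011
1: ✓ MOVVS  r1←0x6d
2: ✓ MOVLE  r0←0xa0
3: ✓ CMP  NZCV=0010
4: · ADDLS
5: · ADDLE
6: · MOVLT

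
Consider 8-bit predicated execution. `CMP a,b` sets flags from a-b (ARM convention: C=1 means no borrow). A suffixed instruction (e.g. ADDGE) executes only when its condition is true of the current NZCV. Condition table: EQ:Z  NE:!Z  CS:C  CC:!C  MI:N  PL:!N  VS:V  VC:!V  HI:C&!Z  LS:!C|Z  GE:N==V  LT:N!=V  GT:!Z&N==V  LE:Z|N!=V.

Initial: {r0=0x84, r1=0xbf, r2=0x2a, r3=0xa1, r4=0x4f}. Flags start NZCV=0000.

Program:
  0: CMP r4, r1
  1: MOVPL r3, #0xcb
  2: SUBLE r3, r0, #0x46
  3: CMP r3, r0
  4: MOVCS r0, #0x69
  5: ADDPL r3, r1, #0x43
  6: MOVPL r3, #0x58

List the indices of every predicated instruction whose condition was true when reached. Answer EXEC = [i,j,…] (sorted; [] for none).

EXEC = [4,5,6]

0: ✓ CMP  NZCV=1001
1: · MOVPL
2: · SUBLE
3: ✓ CMP  NZCV=0010
4: ✓ MOVCS  r0←0x69
5: ✓ ADDPL  r3←0x02
6: ✓ MOVPL  r3←0x58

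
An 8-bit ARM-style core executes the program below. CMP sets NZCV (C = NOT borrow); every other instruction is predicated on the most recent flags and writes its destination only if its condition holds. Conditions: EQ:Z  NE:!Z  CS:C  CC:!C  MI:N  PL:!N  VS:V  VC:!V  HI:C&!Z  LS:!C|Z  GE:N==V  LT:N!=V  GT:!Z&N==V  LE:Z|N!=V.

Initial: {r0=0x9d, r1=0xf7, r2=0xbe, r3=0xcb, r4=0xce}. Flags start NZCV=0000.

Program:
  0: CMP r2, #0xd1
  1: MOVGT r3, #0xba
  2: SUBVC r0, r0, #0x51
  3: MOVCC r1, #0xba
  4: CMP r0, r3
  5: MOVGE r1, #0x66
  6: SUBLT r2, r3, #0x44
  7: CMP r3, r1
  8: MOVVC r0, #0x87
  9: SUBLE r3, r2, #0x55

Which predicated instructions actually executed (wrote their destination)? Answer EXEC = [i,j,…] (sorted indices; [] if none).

0: ✓ CMP  NZCV=1000
1: · MOVGT
2: ✓ SUBVC  r0←0x4c
3: ✓ MOVCC  r1←0xba
4: ✓ CMP  NZCV=1001
5: ✓ MOVGE  r1←0x66
6: · SUBLT
7: ✓ CMP  NZCV=0011
8: · MOVVC
9: ✓ SUBLE  r3←0x69

EXEC = [2,3,5,9]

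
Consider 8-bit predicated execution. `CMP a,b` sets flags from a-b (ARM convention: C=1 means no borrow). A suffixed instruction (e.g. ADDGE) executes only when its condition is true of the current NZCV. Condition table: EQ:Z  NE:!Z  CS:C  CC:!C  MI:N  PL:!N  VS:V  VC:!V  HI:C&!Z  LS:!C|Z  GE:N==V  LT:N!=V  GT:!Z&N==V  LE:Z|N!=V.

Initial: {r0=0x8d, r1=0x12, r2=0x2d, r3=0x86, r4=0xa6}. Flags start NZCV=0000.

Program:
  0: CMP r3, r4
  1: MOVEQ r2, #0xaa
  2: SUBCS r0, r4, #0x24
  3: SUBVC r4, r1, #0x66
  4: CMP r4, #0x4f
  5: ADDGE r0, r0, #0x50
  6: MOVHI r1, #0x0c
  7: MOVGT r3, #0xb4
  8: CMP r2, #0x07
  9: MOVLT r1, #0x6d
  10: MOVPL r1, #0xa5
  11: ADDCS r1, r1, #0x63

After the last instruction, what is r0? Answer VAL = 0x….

VAL = 0x8d

0: ✓ CMP  NZCV=1000
1: · MOVEQ
2: · SUBCS
3: ✓ SUBVC  r4←0xac
4: ✓ CMP  NZCV=0011
5: · ADDGE
6: ✓ MOVHI  r1←0x0c
7: · MOVGT
8: ✓ CMP  NZCV=0010
9: · MOVLT
10: ✓ MOVPL  r1←0xa5
11: ✓ ADDCS  r1←0x08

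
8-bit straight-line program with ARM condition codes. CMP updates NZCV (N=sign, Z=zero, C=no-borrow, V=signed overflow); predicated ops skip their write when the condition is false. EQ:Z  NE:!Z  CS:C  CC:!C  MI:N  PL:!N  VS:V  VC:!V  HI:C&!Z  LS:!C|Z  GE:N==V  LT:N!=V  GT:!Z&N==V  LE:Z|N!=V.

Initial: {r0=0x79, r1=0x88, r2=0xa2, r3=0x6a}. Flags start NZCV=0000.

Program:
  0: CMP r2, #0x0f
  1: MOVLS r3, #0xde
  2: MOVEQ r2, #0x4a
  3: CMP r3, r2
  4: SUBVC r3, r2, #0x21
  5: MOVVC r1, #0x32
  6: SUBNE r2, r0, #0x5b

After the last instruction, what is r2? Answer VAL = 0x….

0: ✓ CMP  NZCV=1010
1: · MOVLS
2: · MOVEQ
3: ✓ CMP  NZCV=1001
4: · SUBVC
5: · MOVVC
6: ✓ SUBNE  r2←0x1e

VAL = 0x1e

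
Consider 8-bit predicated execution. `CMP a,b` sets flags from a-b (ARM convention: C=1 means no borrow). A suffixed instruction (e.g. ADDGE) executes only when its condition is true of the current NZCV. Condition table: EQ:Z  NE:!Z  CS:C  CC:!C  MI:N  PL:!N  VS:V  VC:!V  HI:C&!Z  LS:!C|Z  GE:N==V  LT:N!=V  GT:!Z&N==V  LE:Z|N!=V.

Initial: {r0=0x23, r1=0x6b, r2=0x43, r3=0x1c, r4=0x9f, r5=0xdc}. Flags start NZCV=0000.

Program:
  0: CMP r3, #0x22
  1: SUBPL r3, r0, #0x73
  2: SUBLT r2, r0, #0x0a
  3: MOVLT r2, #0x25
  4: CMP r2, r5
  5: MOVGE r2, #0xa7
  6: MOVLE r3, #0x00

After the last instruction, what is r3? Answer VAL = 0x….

VAL = 0x1c

[0] flags=1000 → (cmp)
[1] flags=1000 PL?F → skip
[2] flags=1000 LT?T → r2=0x19
[3] flags=1000 LT?T → r2=0x25
[4] flags=0000 → (cmp)
[5] flags=0000 GE?T → r2=0xa7
[6] flags=0000 LE?F → skip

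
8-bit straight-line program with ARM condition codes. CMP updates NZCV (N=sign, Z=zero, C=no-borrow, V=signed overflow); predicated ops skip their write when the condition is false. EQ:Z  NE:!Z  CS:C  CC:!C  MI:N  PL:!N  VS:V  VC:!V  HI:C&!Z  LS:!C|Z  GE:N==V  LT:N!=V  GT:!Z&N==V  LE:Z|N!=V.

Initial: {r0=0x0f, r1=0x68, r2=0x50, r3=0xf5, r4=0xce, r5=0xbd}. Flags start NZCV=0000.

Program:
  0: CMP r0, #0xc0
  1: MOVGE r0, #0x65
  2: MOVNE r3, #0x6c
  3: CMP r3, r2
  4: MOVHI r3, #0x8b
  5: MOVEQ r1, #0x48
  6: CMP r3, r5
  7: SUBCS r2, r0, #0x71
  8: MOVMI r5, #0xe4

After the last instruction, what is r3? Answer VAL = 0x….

0: ✓ CMP  NZCV=0000
1: ✓ MOVGE  r0←0x65
2: ✓ MOVNE  r3←0x6c
3: ✓ CMP  NZCV=0010
4: ✓ MOVHI  r3←0x8b
5: · MOVEQ
6: ✓ CMP  NZCV=1000
7: · SUBCS
8: ✓ MOVMI  r5←0xe4

VAL = 0x8b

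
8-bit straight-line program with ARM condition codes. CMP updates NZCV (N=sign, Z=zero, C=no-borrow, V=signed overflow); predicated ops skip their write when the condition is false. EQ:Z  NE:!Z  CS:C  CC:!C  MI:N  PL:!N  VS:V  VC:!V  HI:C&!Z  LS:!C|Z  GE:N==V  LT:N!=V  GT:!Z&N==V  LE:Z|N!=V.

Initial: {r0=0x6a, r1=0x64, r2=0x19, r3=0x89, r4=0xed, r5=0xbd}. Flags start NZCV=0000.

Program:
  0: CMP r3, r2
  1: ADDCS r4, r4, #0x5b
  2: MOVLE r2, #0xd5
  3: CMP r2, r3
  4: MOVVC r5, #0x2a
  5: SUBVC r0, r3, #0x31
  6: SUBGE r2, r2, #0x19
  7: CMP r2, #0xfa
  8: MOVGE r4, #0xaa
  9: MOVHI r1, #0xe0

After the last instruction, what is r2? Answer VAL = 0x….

0: ✓ CMP  NZCV=0011
1: ✓ ADDCS  r4←0x48
2: ✓ MOVLE  r2←0xd5
3: ✓ CMP  NZCV=0010
4: ✓ MOVVC  r5←0x2a
5: ✓ SUBVC  r0←0x58
6: ✓ SUBGE  r2←0xbc
7: ✓ CMP  NZCV=1000
8: · MOVGE
9: · MOVHI

VAL = 0xbc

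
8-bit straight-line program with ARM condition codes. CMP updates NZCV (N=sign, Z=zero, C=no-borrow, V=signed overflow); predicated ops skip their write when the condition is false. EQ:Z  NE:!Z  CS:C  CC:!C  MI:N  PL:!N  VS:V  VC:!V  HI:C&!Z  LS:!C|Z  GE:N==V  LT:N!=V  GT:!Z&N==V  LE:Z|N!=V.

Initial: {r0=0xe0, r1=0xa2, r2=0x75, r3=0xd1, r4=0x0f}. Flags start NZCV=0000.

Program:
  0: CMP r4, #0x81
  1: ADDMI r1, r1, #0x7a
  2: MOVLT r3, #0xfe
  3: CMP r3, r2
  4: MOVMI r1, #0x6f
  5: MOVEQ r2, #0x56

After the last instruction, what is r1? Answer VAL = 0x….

VAL = 0x1c

0: ✓ CMP  NZCV=1001
1: ✓ ADDMI  r1←0x1c
2: · MOVLT
3: ✓ CMP  NZCV=0011
4: · MOVMI
5: · MOVEQ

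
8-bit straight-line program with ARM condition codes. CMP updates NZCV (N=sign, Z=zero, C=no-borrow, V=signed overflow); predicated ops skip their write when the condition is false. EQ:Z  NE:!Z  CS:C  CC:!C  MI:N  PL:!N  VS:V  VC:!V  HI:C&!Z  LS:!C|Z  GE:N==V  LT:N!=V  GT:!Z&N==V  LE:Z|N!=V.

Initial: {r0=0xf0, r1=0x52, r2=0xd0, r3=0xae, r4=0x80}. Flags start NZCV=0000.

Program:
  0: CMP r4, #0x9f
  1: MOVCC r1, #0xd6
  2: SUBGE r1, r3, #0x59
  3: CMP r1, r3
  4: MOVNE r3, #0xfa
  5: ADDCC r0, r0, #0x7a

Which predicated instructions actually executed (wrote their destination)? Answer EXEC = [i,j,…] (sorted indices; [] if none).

EXEC = [1,4]

[0] flags=1000 → (cmp)
[1] flags=1000 CC?T → r1=0xd6
[2] flags=1000 GE?F → skip
[3] flags=0010 → (cmp)
[4] flags=0010 NE?T → r3=0xfa
[5] flags=0010 CC?F → skip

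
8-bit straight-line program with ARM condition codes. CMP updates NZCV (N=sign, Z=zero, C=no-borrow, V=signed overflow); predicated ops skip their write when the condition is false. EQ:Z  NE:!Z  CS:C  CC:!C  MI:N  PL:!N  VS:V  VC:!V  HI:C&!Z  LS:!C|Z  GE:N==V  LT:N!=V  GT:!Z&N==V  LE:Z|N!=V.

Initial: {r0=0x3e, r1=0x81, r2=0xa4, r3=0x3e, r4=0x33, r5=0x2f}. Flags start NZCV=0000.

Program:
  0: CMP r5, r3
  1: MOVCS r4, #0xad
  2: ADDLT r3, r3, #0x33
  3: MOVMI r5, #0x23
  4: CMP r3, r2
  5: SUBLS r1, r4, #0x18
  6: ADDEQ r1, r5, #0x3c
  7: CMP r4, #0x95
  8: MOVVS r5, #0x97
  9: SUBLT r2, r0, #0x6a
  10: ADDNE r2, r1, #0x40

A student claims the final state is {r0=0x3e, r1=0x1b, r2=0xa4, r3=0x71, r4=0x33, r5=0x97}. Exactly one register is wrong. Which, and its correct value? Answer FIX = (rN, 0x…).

FIX = (r2, 0x5b)

[0] flags=1000 → (cmp)
[1] flags=1000 CS?F → skip
[2] flags=1000 LT?T → r3=0x71
[3] flags=1000 MI?T → r5=0x23
[4] flags=1001 → (cmp)
[5] flags=1001 LS?T → r1=0x1b
[6] flags=1001 EQ?F → skip
[7] flags=1001 → (cmp)
[8] flags=1001 VS?T → r5=0x97
[9] flags=1001 LT?F → skip
[10] flags=1001 NE?T → r2=0x5b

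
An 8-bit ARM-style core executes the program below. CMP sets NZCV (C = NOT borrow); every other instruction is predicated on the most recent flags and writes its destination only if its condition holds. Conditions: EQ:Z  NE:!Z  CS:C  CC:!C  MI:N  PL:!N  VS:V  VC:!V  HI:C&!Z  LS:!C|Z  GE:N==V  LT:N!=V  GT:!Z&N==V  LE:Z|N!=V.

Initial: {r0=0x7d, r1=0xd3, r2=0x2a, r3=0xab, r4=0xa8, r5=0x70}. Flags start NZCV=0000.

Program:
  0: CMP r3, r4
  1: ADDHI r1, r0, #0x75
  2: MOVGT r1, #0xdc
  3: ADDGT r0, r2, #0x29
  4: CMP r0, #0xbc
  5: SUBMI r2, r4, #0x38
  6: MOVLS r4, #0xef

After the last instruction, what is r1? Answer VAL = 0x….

VAL = 0xdc

[0] flags=0010 → (cmp)
[1] flags=0010 HI?T → r1=0xf2
[2] flags=0010 GT?T → r1=0xdc
[3] flags=0010 GT?T → r0=0x53
[4] flags=1001 → (cmp)
[5] flags=1001 MI?T → r2=0x70
[6] flags=1001 LS?T → r4=0xef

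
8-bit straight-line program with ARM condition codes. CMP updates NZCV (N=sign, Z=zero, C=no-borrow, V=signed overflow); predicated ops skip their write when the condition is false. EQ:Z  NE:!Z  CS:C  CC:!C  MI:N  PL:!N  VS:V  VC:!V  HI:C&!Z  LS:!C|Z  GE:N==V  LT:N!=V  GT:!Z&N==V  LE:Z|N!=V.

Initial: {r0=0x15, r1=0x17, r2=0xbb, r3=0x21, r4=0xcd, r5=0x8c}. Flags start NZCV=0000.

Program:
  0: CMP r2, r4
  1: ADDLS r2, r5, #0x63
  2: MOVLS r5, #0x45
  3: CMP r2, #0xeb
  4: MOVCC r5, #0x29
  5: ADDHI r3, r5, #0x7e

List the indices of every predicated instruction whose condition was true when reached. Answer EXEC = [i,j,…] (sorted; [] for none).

0: ✓ CMP  NZCV=1000
1: ✓ ADDLS  r2←0xef
2: ✓ MOVLS  r5←0x45
3: ✓ CMP  NZCV=0010
4: · MOVCC
5: ✓ ADDHI  r3←0xc3

EXEC = [1,2,5]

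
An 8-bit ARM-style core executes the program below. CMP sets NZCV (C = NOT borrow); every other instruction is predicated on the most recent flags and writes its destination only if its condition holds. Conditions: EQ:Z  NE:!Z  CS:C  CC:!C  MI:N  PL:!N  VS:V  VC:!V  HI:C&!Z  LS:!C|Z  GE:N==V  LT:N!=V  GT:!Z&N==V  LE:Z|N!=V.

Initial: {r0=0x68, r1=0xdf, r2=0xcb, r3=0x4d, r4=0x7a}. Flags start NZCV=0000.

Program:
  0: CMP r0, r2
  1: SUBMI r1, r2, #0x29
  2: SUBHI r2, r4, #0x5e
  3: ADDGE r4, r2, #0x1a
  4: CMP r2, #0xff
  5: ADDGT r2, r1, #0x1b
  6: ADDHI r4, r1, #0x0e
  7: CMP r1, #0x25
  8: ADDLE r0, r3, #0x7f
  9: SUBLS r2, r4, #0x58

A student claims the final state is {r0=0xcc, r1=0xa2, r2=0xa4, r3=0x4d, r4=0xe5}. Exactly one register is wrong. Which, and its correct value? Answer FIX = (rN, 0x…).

FIX = (r2, 0xcb)

0: ✓ CMP  NZCV=1001
1: ✓ SUBMI  r1←0xa2
2: · SUBHI
3: ✓ ADDGE  r4←0xe5
4: ✓ CMP  NZCV=1000
5: · ADDGT
6: · ADDHI
7: ✓ CMP  NZCV=0011
8: ✓ ADDLE  r0←0xcc
9: · SUBLS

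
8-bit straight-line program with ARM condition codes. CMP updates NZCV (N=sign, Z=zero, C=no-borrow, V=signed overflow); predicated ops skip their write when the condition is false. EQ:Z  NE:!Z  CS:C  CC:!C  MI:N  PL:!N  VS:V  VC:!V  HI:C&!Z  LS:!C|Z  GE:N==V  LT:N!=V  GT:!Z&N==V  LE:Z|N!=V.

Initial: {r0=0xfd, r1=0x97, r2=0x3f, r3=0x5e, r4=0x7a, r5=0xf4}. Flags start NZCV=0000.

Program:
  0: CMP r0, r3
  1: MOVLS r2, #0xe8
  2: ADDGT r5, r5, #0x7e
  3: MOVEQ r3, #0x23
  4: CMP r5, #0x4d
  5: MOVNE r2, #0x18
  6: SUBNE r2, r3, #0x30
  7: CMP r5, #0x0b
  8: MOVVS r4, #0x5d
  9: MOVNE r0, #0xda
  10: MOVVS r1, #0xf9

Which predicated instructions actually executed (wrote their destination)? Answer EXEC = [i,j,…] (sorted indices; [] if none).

[0] flags=1010 → (cmp)
[1] flags=1010 LS?F → skip
[2] flags=1010 GT?F → skip
[3] flags=1010 EQ?F → skip
[4] flags=1010 → (cmp)
[5] flags=1010 NE?T → r2=0x18
[6] flags=1010 NE?T → r2=0x2e
[7] flags=1010 → (cmp)
[8] flags=1010 VS?F → skip
[9] flags=1010 NE?T → r0=0xda
[10] flags=1010 VS?F → skip

EXEC = [5,6,9]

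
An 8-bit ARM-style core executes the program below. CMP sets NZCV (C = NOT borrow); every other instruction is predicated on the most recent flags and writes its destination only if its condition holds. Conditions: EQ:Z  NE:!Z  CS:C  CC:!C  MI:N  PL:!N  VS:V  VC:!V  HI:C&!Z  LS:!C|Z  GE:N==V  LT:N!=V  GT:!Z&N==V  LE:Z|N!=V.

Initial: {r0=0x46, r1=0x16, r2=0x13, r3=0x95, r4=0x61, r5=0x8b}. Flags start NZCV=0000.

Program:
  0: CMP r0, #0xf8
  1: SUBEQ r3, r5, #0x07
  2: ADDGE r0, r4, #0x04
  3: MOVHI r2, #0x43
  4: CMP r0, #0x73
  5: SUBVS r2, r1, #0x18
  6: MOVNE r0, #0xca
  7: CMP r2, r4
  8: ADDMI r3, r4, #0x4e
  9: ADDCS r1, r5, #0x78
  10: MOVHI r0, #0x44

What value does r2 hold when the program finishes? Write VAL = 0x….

VAL = 0x13

0: ✓ CMP  NZCV=0000
1: · SUBEQ
2: ✓ ADDGE  r0←0x65
3: · MOVHI
4: ✓ CMP  NZCV=1000
5: · SUBVS
6: ✓ MOVNE  r0←0xca
7: ✓ CMP  NZCV=1000
8: ✓ ADDMI  r3←0xaf
9: · ADDCS
10: · MOVHI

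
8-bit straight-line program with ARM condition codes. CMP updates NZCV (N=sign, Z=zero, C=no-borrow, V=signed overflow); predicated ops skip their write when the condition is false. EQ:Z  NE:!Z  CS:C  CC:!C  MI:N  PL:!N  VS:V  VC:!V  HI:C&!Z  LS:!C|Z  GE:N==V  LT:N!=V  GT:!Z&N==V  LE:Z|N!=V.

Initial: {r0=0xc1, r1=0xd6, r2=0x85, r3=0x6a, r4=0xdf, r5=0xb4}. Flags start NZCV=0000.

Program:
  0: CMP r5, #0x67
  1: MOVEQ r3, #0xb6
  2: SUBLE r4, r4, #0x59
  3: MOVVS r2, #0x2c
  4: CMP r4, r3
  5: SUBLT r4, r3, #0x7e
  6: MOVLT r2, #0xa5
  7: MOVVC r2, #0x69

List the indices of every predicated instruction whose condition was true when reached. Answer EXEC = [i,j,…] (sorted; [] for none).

[0] flags=0011 → (cmp)
[1] flags=0011 EQ?F → skip
[2] flags=0011 LE?T → r4=0x86
[3] flags=0011 VS?T → r2=0x2c
[4] flags=0011 → (cmp)
[5] flags=0011 LT?T → r4=0xec
[6] flags=0011 LT?T → r2=0xa5
[7] flags=0011 VC?F → skip

EXEC = [2,3,5,6]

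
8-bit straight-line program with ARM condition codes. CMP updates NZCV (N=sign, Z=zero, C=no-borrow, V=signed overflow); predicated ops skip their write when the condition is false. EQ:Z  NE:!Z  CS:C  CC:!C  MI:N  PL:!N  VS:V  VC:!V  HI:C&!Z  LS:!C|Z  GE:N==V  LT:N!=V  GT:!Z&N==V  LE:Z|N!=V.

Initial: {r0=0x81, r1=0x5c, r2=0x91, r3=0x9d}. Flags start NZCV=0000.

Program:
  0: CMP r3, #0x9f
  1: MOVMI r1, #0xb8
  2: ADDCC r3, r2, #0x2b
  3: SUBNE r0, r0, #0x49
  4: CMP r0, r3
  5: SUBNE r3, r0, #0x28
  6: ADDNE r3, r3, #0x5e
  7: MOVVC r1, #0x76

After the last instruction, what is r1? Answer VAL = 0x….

VAL = 0x76

0: ✓ CMP  NZCV=1000
1: ✓ MOVMI  r1←0xb8
2: ✓ ADDCC  r3←0xbc
3: ✓ SUBNE  r0←0x38
4: ✓ CMP  NZCV=0000
5: ✓ SUBNE  r3←0x10
6: ✓ ADDNE  r3←0x6e
7: ✓ MOVVC  r1←0x76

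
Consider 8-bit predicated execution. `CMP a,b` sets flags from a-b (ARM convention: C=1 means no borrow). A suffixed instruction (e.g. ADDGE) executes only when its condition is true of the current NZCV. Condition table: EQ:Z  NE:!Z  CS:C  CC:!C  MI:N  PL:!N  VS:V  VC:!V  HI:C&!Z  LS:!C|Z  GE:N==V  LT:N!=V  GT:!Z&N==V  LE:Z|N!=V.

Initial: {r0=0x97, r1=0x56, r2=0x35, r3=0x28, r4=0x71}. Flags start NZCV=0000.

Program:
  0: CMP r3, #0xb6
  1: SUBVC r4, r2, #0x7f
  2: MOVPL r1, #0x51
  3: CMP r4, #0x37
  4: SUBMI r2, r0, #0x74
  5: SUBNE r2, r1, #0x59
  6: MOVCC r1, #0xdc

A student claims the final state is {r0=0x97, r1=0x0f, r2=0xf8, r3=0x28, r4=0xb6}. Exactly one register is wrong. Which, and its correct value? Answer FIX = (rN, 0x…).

FIX = (r1, 0x51)

0: ✓ CMP  NZCV=0000
1: ✓ SUBVC  r4←0xb6
2: ✓ MOVPL  r1←0x51
3: ✓ CMP  NZCV=0011
4: · SUBMI
5: ✓ SUBNE  r2←0xf8
6: · MOVCC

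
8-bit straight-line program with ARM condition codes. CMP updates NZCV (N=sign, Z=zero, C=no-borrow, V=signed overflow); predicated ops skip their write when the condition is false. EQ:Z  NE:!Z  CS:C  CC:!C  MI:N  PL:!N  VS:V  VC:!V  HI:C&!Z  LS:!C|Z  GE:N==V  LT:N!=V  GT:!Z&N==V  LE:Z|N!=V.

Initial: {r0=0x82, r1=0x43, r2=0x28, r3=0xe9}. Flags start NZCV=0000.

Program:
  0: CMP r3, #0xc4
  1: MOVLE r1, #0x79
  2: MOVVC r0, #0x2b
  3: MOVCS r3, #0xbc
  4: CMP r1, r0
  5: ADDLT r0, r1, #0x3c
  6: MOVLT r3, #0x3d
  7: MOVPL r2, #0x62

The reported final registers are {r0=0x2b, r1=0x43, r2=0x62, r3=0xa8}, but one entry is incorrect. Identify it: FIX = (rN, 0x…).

[0] flags=0010 → (cmp)
[1] flags=0010 LE?F → skip
[2] flags=0010 VC?T → r0=0x2b
[3] flags=0010 CS?T → r3=0xbc
[4] flags=0010 → (cmp)
[5] flags=0010 LT?F → skip
[6] flags=0010 LT?F → skip
[7] flags=0010 PL?T → r2=0x62

FIX = (r3, 0xbc)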